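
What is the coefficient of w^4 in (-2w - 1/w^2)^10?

11520

General term: C(10,j)·(-2w)^j·(-1/w^2)^(10-j), with w-exponent 1j − 2(10−j) = 3j − 20.
Set 3j − 20 = 4: j = 8.
C(10,8) = 45; (-2)^8 = 256; (-1)^2 = 1.
Coefficient = 45 · 256 · 1 = 11520.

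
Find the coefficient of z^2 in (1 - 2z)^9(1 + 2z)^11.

-32

Coefficient of z^2 = Σ_{j} C(9,j)·(-2)^j·C(11,2-j)·2^(2-j) for j from 0 to 2.
= 220 + (-396) + 144 = -32.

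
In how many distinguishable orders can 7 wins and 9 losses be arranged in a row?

11440

Choose positions for the wins: C(16,7) = 11440.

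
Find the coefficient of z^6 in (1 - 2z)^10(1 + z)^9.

Coefficient of z^6 = Σ_{j} C(10,j)·(-2)^j·C(9,6-j)·1^(6-j) for j from 0 to 6.
= 84 + (-2520) + 22680 + (-80640) + 120960 + (-72576) + 13440 = 1428.

1428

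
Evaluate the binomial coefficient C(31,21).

C(31,21) = C(31,10) by symmetry.
C(31,10) = (31·30·29·28·27·26·25·24·23·22) / 10! = 160945136352000 / 3628800 = 44352165.

44352165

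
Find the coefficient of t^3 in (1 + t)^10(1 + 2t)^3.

Coefficient of t^3 = Σ_{j} C(10,j)·1^j·C(3,3-j)·2^(3-j) for j from 0 to 3.
= 8 + 120 + 270 + 120 = 518.

518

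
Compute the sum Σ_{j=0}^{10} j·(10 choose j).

5120

Differentiating (1+x)^10 and setting x=1: Σ j·C(10,j) = 10·2^9 = 5120.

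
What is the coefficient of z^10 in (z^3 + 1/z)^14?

3003

General term: C(14,j)·(z^3)^j·(1/z)^(14-j), with z-exponent 3j − 1(14−j) = 4j − 14.
Set 4j − 14 = 10: j = 6.
C(14,6) = 3003; 1^6 = 1; 1^8 = 1.
Coefficient = 3003 · 1 · 1 = 3003.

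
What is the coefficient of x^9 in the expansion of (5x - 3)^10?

The general term is C(10,j)·(5x)^j·(-3)^(10-j); the x^9 term has j = 9.
C(10,9) = 10.
Coefficient = C(10,9) · 5^9 · (-3)^1 = 10 · 1953125 · (-3) = -58593750.

-58593750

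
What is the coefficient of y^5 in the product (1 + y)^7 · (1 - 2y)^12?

1557

Coefficient of y^5 = Σ_{j} C(7,j)·1^j·C(12,5-j)·(-2)^(5-j) for j from 0 to 5.
= (-25344) + 55440 + (-36960) + 9240 + (-840) + 21 = 1557.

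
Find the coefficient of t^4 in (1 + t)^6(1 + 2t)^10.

12235

Coefficient of t^4 = Σ_{j} C(6,j)·1^j·C(10,4-j)·2^(4-j) for j from 0 to 4.
= 3360 + 5760 + 2700 + 400 + 15 = 12235.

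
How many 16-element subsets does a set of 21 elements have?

20349

C(21,16) = C(21,5) by symmetry.
C(21,5) = (21·20·19·18·17) / 5! = 2441880 / 120 = 20349.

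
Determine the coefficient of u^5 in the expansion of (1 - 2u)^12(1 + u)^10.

1548

Coefficient of u^5 = Σ_{j} C(12,j)·(-2)^j·C(10,5-j)·1^(5-j) for j from 0 to 5.
= 252 + (-5040) + 31680 + (-79200) + 79200 + (-25344) = 1548.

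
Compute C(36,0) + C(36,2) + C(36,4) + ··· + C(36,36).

Even-r terms of row 36 sum to 2^35 = 34359738368.

34359738368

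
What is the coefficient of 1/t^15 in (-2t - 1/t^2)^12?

1760

General term: C(12,j)·(-2t)^j·(-1/t^2)^(12-j), with t-exponent 1j − 2(12−j) = 3j − 24.
Set 3j − 24 = -15: j = 3.
C(12,3) = 220; (-2)^3 = -8; (-1)^9 = -1.
Coefficient = 220 · (-8) · (-1) = 1760.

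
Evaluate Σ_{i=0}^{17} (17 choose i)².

2333606220

Σ C(17,i)² is the coefficient of x^17 in (1+x)^17(1+x)^17 = (1+x)^34, i.e. C(34,17) = 2333606220.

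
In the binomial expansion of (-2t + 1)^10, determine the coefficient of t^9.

-5120

The general term is C(10,j)·(-2t)^j·(1)^(10-j); the t^9 term has j = 9.
C(10,9) = 10.
Coefficient = C(10,9) · (-2)^9 = 10 · (-512) = -5120.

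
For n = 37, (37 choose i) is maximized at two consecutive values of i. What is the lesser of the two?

18

For odd n = 37, C(37,i) peaks at i = (n−1)/2 and (n+1)/2; the lesser is 18.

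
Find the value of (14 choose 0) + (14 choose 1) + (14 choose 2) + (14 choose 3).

470

1 + 14 + 91 + 364 = 470.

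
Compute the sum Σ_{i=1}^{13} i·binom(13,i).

53248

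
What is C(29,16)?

67863915

C(29,16) = C(29,13) by symmetry.
C(29,13) = (29·28·27·26·25·24·23·22·21·20·19·18·17) / 13! = 422590010274432000 / 6227020800 = 67863915.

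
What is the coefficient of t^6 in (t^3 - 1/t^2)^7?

General term: C(7,j)·(t^3)^j·(-1/t^2)^(7-j), with t-exponent 3j − 2(7−j) = 5j − 14.
Set 5j − 14 = 6: j = 4.
C(7,4) = 35; 1^4 = 1; (-1)^3 = -1.
Coefficient = 35 · 1 · (-1) = -35.

-35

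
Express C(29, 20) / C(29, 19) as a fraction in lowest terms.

C(n,k+1)/C(n,k) = (n−k)/(k+1) = (29−19)/(19+1) = 10/20 = 1/2.

1/2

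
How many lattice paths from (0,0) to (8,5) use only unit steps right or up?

1287

Each path is a sequence of 13 steps with 8 rights: C(13,8) = 1287.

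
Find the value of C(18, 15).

816

C(18,15) = C(18,3) by symmetry.
C(18,3) = (18·17·16) / 3! = 4896 / 6 = 816.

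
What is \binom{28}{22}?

376740

C(28,22) = C(28,6) by symmetry.
C(28,6) = (28·27·26·25·24·23) / 6! = 271252800 / 720 = 376740.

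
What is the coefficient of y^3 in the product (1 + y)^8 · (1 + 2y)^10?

Coefficient of y^3 = Σ_{j} C(8,j)·1^j·C(10,3-j)·2^(3-j) for j from 0 to 3.
= 960 + 1440 + 560 + 56 = 3016.

3016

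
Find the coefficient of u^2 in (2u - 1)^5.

The general term is C(5,j)·(2u)^j·(-1)^(5-j); the u^2 term has j = 2.
C(5,2) = 10.
Coefficient = C(5,2) · 2^2 · (-1)^3 = 10 · 4 · (-1) = -40.

-40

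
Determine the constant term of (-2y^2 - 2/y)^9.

-43008

General term: C(9,j)·(-2y^2)^j·(-2/y)^(9-j), with y-exponent 2j − 1(9−j) = 3j − 9.
Set 3j − 9 = 0: j = 3.
C(9,3) = 84; (-2)^3 = -8; (-2)^6 = 64.
Coefficient = 84 · (-8) · 64 = -43008.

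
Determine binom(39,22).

C(39,22) = C(39,17) by symmetry.
C(39,17) = (39·38·37·36·35·34·33·32·31·30·29·28·27·26·25·24·23) / 17! = 18147570172421919989760000 / 355687428096000 = 51021117810.

51021117810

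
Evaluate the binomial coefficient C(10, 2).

45

C(10,2) = (10·9) / 2! = 90 / 2 = 45.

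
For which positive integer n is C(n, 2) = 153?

18

n(n−1)/2 = 153 ⇒ n(n−1) = 306. Since 18·17 = 306, n = 18.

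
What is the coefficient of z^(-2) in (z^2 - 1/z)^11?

165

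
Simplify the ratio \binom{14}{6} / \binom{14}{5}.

3/2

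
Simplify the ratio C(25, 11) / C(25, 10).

C(n,k+1)/C(n,k) = (n−k)/(k+1) = (25−10)/(10+1) = 15/11.

15/11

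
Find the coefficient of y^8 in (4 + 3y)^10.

4723920

The general term is C(10,j)·(4)^j·(3y)^(10-j); the y^8 term has j = 2.
C(10,2) = 45.
Coefficient = C(10,2) · 4^2 · 3^8 = 45 · 16 · 6561 = 4723920.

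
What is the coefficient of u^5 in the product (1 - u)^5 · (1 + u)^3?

Coefficient of u^5 = Σ_{j} C(5,j)·(-1)^j·C(3,5-j)·1^(5-j) for j from 2 to 5.
= 10 + (-30) + 15 + (-1) = -6.

-6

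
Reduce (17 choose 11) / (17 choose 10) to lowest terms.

7/11

C(n,k+1)/C(n,k) = (n−k)/(k+1) = (17−10)/(10+1) = 7/11.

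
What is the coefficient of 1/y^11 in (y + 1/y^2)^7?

General term: C(7,j)·(y)^j·(1/y^2)^(7-j), with y-exponent 1j − 2(7−j) = 3j − 14.
Set 3j − 14 = -11: j = 1.
C(7,1) = 7; 1^1 = 1; 1^6 = 1.
Coefficient = 7 · 1 · 1 = 7.

7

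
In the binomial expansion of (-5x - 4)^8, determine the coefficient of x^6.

7000000

The general term is C(8,j)·(-5x)^j·(-4)^(8-j); the x^6 term has j = 6.
C(8,6) = 28.
Coefficient = C(8,6) · (-5)^6 · (-4)^2 = 28 · 15625 · 16 = 7000000.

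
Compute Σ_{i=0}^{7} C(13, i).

5812

1 + 13 + 78 + 286 + 715 + 1287 + 1716 + 1716 = 5812.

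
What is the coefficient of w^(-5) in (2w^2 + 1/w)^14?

General term: C(14,j)·(2w^2)^j·(1/w)^(14-j), with w-exponent 2j − 1(14−j) = 3j − 14.
Set 3j − 14 = -5: j = 3.
C(14,3) = 364; 2^3 = 8; 1^11 = 1.
Coefficient = 364 · 8 · 1 = 2912.

2912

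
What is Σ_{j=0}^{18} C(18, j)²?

9075135300

By Vandermonde's identity, Σ C(18,j)² = C(36,18) = 9075135300.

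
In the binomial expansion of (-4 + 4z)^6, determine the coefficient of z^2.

The general term is C(6,j)·(-4)^j·(4z)^(6-j); the z^2 term has j = 4.
C(6,4) = 15.
Coefficient = C(6,4) · (-4)^4 · 4^2 = 15 · 256 · 16 = 61440.

61440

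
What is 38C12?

2707475148

C(38,12) = (38·37·36·35·34·33·32·31·30·29·28·27) / 12! = 1296884927852236800 / 479001600 = 2707475148.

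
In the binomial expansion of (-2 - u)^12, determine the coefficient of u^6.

59136

The general term is C(12,j)·(-2)^j·(-u)^(12-j); the u^6 term has j = 6.
C(12,6) = 924.
Coefficient = C(12,6) · (-2)^6 = 924 · 64 = 59136.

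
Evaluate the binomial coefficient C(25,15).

C(25,15) = C(25,10) by symmetry.
C(25,10) = (25·24·23·22·21·20·19·18·17·16) / 10! = 11861676288000 / 3628800 = 3268760.

3268760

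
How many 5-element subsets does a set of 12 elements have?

792

C(12,5) = (12·11·10·9·8) / 5! = 95040 / 120 = 792.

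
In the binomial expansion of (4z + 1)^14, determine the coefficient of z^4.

The general term is C(14,j)·(4z)^j·(1)^(14-j); the z^4 term has j = 4.
C(14,4) = 1001.
Coefficient = C(14,4) · 4^4 = 1001 · 256 = 256256.

256256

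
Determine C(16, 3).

560

C(16,3) = (16·15·14) / 3! = 3360 / 6 = 560.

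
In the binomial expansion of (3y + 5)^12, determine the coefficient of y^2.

5800781250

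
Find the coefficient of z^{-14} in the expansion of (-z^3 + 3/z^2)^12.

General term: C(12,j)·(-z^3)^j·(3/z^2)^(12-j), with z-exponent 3j − 2(12−j) = 5j − 24.
Set 5j − 24 = -14: j = 2.
C(12,2) = 66; (-1)^2 = 1; 3^10 = 59049.
Coefficient = 66 · 1 · 59049 = 3897234.

3897234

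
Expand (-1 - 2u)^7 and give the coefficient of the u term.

The general term is C(7,j)·(-1)^j·(-2u)^(7-j); the u^1 term has j = 6.
C(7,6) = 7.
Coefficient = C(7,6) · (-2)^1 = 7 · (-2) = -14.

-14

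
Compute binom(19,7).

C(19,7) = (19·18·17·16·15·14·13) / 7! = 253955520 / 5040 = 50388.

50388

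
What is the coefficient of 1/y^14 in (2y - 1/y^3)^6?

General term: C(6,j)·(2y)^j·(-1/y^3)^(6-j), with y-exponent 1j − 3(6−j) = 4j − 18.
Set 4j − 18 = -14: j = 1.
C(6,1) = 6; 2^1 = 2; (-1)^5 = -1.
Coefficient = 6 · 2 · (-1) = -12.

-12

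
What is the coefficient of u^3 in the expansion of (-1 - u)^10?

120

The general term is C(10,j)·(-1)^j·(-u)^(10-j); the u^3 term has j = 7.
C(10,7) = 120.
Coefficient = C(10,7) · (-1)^7 · (-1)^3 = 120 · (-1) · (-1) = 120.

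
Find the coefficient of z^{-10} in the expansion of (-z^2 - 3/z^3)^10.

153090

General term: C(10,j)·(-z^2)^j·(-3/z^3)^(10-j), with z-exponent 2j − 3(10−j) = 5j − 30.
Set 5j − 30 = -10: j = 4.
C(10,4) = 210; (-1)^4 = 1; (-3)^6 = 729.
Coefficient = 210 · 1 · 729 = 153090.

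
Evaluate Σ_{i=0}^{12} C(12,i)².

2704156

By Vandermonde's identity, Σ C(12,i)² = C(24,12) = 2704156.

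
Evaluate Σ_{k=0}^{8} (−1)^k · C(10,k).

9

The partial alternating sum Σ_{k=0}^{8} (−1)^k C(10,k) = (−1)^8 C(9,8) = 9.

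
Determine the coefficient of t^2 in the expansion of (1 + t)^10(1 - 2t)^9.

9

Coefficient of t^2 = Σ_{j} C(10,j)·1^j·C(9,2-j)·(-2)^(2-j) for j from 0 to 2.
= 144 + (-180) + 45 = 9.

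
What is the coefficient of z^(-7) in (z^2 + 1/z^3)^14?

3432

General term: C(14,j)·(z^2)^j·(1/z^3)^(14-j), with z-exponent 2j − 3(14−j) = 5j − 42.
Set 5j − 42 = -7: j = 7.
C(14,7) = 3432; 1^7 = 1; 1^7 = 1.
Coefficient = 3432 · 1 · 1 = 3432.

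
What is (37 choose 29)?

C(37,29) = C(37,8) by symmetry.
C(37,8) = (37·36·35·34·33·32·31·30) / 8! = 1556675366400 / 40320 = 38608020.

38608020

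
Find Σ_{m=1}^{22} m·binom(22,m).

Differentiating (1+x)^22 and setting x=1: Σ m·C(22,m) = 22·2^21 = 46137344.

46137344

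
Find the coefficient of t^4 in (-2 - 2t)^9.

-64512

The general term is C(9,j)·(-2)^j·(-2t)^(9-j); the t^4 term has j = 5.
C(9,5) = 126.
Coefficient = C(9,5) · (-2)^5 · (-2)^4 = 126 · (-32) · 16 = -64512.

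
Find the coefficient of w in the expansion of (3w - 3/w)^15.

General term: C(15,j)·(3w)^j·(-3/w)^(15-j), with w-exponent 1j − 1(15−j) = 2j − 15.
Set 2j − 15 = 1: j = 8.
C(15,8) = 6435; 3^8 = 6561; (-3)^7 = -2187.
Coefficient = 6435 · 6561 · (-2187) = -92335216545.

-92335216545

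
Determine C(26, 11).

7726160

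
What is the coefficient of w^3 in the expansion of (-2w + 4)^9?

-2752512

The general term is C(9,j)·(-2w)^j·(4)^(9-j); the w^3 term has j = 3.
C(9,3) = 84.
Coefficient = C(9,3) · (-2)^3 · 4^6 = 84 · (-8) · 4096 = -2752512.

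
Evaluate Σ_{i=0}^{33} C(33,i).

The entries of row 33 sum to 2^33 = 8589934592.

8589934592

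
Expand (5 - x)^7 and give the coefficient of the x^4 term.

4375

The general term is C(7,j)·(5)^j·(-x)^(7-j); the x^4 term has j = 3.
C(7,3) = 35.
Coefficient = C(7,3) · 5^3 = 35 · 125 = 4375.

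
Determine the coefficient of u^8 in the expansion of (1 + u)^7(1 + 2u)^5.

Coefficient of u^8 = Σ_{j} C(7,j)·1^j·C(5,8-j)·2^(8-j) for j from 3 to 7.
= 1120 + 2800 + 1680 + 280 + 10 = 5890.

5890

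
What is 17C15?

136

C(17,15) = C(17,2) by symmetry.
C(17,2) = (17·16) / 2! = 272 / 2 = 136.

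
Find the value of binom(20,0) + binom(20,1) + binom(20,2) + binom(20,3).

1 + 20 + 190 + 1140 = 1351.

1351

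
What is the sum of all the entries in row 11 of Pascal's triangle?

2048

Setting x = 1 in (1+x)^11 gives Σ C(11,i) = 2^11 = 2048.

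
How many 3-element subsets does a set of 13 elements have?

286

C(13,3) = (13·12·11) / 3! = 1716 / 6 = 286.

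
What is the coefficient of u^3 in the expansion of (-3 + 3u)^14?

The general term is C(14,j)·(-3)^j·(3u)^(14-j); the u^3 term has j = 11.
C(14,11) = 364.
Coefficient = C(14,11) · (-3)^11 · 3^3 = 364 · (-177147) · 27 = -1741000716.

-1741000716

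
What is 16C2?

C(16,2) = (16·15) / 2! = 240 / 2 = 120.

120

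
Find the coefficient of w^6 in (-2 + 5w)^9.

The general term is C(9,j)·(-2)^j·(5w)^(9-j); the w^6 term has j = 3.
C(9,3) = 84.
Coefficient = C(9,3) · (-2)^3 · 5^6 = 84 · (-8) · 15625 = -10500000.

-10500000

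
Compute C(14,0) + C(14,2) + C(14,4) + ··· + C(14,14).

Even-k terms of row 14 sum to 2^13 = 8192.

8192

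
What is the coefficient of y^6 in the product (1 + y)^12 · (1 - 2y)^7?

Coefficient of y^6 = Σ_{j} C(12,j)·1^j·C(7,6-j)·(-2)^(6-j) for j from 0 to 6.
= 448 + (-8064) + 36960 + (-61600) + 41580 + (-11088) + 924 = -840.

-840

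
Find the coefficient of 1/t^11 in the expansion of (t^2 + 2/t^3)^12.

101376

General term: C(12,j)·(t^2)^j·(2/t^3)^(12-j), with t-exponent 2j − 3(12−j) = 5j − 36.
Set 5j − 36 = -11: j = 5.
C(12,5) = 792; 1^5 = 1; 2^7 = 128.
Coefficient = 792 · 1 · 128 = 101376.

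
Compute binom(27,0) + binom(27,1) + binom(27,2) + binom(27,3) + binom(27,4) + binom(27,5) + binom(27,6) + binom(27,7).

1285624

1 + 27 + 351 + 2925 + 17550 + 80730 + 296010 + 888030 = 1285624.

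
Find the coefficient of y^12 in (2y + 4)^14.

5963776

The general term is C(14,j)·(2y)^j·(4)^(14-j); the y^12 term has j = 12.
C(14,12) = 91.
Coefficient = C(14,12) · 2^12 · 4^2 = 91 · 4096 · 16 = 5963776.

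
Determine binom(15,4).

C(15,4) = (15·14·13·12) / 4! = 32760 / 24 = 1365.

1365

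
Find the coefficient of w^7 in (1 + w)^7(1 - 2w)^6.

Coefficient of w^7 = Σ_{j} C(7,j)·1^j·C(6,7-j)·(-2)^(7-j) for j from 1 to 7.
= 448 + (-4032) + 8400 + (-5600) + 1260 + (-84) + 1 = 393.

393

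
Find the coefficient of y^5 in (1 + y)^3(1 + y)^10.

(1 + y)^3(1 + y)^10 = (1 + y)^13, so the coefficient of y^5 is C(13,5)·1^5 = 1287·1 = 1287.

1287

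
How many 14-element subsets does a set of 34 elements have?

C(34,14) = (34·33·32·31·30·29·28·27·26·25·24·23·22·21) / 14! = 121350057687226368000 / 87178291200 = 1391975640.

1391975640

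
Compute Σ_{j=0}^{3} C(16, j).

1 + 16 + 120 + 560 = 697.

697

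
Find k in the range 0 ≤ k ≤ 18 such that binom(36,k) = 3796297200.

14

C(36,k) increases on 0 ≤ k ≤ 18. C(36,13) = 2310789600 and C(36,14) = 3796297200, so k = 14.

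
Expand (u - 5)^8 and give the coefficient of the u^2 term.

The general term is C(8,j)·(u)^j·(-5)^(8-j); the u^2 term has j = 2.
C(8,2) = 28.
Coefficient = C(8,2) · (-5)^6 = 28 · 15625 = 437500.

437500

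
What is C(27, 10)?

8436285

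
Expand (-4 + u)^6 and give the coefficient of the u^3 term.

-1280

The general term is C(6,j)·(-4)^j·(u)^(6-j); the u^3 term has j = 3.
C(6,3) = 20.
Coefficient = C(6,3) · (-4)^3 = 20 · (-64) = -1280.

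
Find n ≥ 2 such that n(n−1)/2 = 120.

16

n(n−1)/2 = 120 ⇒ n(n−1) = 240. Since 16·15 = 240, n = 16.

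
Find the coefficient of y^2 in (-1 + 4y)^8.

The general term is C(8,j)·(-1)^j·(4y)^(8-j); the y^2 term has j = 6.
C(8,6) = 28.
Coefficient = C(8,6) · 4^2 = 28 · 16 = 448.

448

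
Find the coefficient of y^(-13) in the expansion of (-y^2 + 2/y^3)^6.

-192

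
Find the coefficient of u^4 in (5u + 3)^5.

9375

The general term is C(5,j)·(5u)^j·(3)^(5-j); the u^4 term has j = 4.
C(5,4) = 5.
Coefficient = C(5,4) · 5^4 · 3^1 = 5 · 625 · 3 = 9375.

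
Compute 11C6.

462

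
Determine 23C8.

490314

C(23,8) = (23·22·21·20·19·18·17·16) / 8! = 19769460480 / 40320 = 490314.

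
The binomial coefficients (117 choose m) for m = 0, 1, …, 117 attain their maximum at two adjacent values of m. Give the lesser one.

For odd n = 117, C(117,m) peaks at m = (n−1)/2 and (n+1)/2; the lesser is 58.

58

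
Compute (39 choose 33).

C(39,33) = C(39,6) by symmetry.
C(39,6) = (39·38·37·36·35·34) / 6! = 2349088560 / 720 = 3262623.

3262623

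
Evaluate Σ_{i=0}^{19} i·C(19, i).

Differentiating (1+x)^19 and setting x=1: Σ i·C(19,i) = 19·2^18 = 4980736.

4980736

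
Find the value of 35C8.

23535820

C(35,8) = (35·34·33·32·31·30·29·28) / 8! = 948964262400 / 40320 = 23535820.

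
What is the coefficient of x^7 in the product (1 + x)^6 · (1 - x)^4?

-8

Coefficient of x^7 = Σ_{j} C(6,j)·1^j·C(4,7-j)·(-1)^(7-j) for j from 3 to 6.
= 20 + (-60) + 36 + (-4) = -8.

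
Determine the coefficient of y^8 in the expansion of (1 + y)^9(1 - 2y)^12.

11817

Coefficient of y^8 = Σ_{j} C(9,j)·1^j·C(12,8-j)·(-2)^(8-j) for j from 0 to 8.
= 126720 + (-912384) + 2128896 + (-2128896) + 997920 + (-221760) + 22176 + (-864) + 9 = 11817.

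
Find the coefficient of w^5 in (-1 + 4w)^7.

The general term is C(7,j)·(-1)^j·(4w)^(7-j); the w^5 term has j = 2.
C(7,2) = 21.
Coefficient = C(7,2) · 4^5 = 21 · 1024 = 21504.

21504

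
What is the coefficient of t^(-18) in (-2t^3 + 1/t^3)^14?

16016

General term: C(14,j)·(-2t^3)^j·(1/t^3)^(14-j), with t-exponent 3j − 3(14−j) = 6j − 42.
Set 6j − 42 = -18: j = 4.
C(14,4) = 1001; (-2)^4 = 16; 1^10 = 1.
Coefficient = 1001 · 16 · 1 = 16016.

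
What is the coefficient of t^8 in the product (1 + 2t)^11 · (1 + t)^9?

3579585

Coefficient of t^8 = Σ_{j} C(11,j)·2^j·C(9,8-j)·1^(8-j) for j from 0 to 8.
= 9 + 792 + 18480 + 166320 + 665280 + 1241856 + 1064448 + 380160 + 42240 = 3579585.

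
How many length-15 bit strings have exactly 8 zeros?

6435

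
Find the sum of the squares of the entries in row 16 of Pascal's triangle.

Σ C(16,k)² is the coefficient of x^16 in (1+x)^16(1+x)^16 = (1+x)^32, i.e. C(32,16) = 601080390.

601080390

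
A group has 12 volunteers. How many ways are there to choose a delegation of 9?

This is C(12,9) = 220.

220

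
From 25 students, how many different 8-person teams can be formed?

This is C(25,8) = 1081575.

1081575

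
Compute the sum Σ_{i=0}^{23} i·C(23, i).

96468992

Differentiating (1+x)^23 and setting x=1: Σ i·C(23,i) = 23·2^22 = 96468992.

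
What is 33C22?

C(33,22) = C(33,11) by symmetry.
C(33,11) = (33·32·31·30·29·28·27·26·25·24·23) / 11! = 7725366544896000 / 39916800 = 193536720.

193536720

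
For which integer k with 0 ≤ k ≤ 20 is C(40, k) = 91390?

4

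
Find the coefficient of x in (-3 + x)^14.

-22320522

The general term is C(14,j)·(-3)^j·(x)^(14-j); the x^1 term has j = 13.
C(14,13) = 14.
Coefficient = C(14,13) · (-3)^13 = 14 · (-1594323) = -22320522.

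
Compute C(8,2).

28

C(8,2) = (8·7) / 2! = 56 / 2 = 28.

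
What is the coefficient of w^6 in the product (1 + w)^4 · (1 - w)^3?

-1

Coefficient of w^6 = Σ_{j} C(4,j)·1^j·C(3,6-j)·(-1)^(6-j) for j from 3 to 4.
= (-4) + 3 = -1.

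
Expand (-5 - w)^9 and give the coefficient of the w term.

-3515625

The general term is C(9,j)·(-5)^j·(-w)^(9-j); the w^1 term has j = 8.
C(9,8) = 9.
Coefficient = C(9,8) · (-5)^8 · (-1)^1 = 9 · 390625 · (-1) = -3515625.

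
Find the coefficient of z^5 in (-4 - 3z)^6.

5832

The general term is C(6,j)·(-4)^j·(-3z)^(6-j); the z^5 term has j = 1.
C(6,1) = 6.
Coefficient = C(6,1) · (-4)^1 · (-3)^5 = 6 · (-4) · (-243) = 5832.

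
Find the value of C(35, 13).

C(35,13) = (35·34·33·32·31·30·29·28·27·26·25·24·23) / 13! = 9193186188426240000 / 6227020800 = 1476337800.

1476337800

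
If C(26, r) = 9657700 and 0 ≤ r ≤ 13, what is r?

C(26,r) increases on 0 ≤ r ≤ 13. C(26,11) = 7726160 and C(26,12) = 9657700, so r = 12.

12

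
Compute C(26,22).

14950

C(26,22) = C(26,4) by symmetry.
C(26,4) = (26·25·24·23) / 4! = 358800 / 24 = 14950.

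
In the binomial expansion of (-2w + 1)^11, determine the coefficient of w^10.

The general term is C(11,j)·(-2w)^j·(1)^(11-j); the w^10 term has j = 10.
C(11,10) = 11.
Coefficient = C(11,10) · (-2)^10 = 11 · 1024 = 11264.

11264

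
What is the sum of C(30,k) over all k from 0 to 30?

1073741824

The entries of row 30 sum to 2^30 = 1073741824.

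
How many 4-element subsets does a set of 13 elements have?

715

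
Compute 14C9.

2002

C(14,9) = C(14,5) by symmetry.
C(14,5) = (14·13·12·11·10) / 5! = 240240 / 120 = 2002.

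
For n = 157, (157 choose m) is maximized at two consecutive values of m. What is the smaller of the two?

For odd n = 157, C(157,m) peaks at m = (n−1)/2 and (n+1)/2; the smaller is 78.

78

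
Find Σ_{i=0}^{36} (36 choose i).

68719476736

Setting x = 1 in (1+x)^36 gives Σ C(36,i) = 2^36 = 68719476736.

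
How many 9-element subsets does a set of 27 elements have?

C(27,9) = (27·26·25·24·23·22·21·20·19) / 9! = 1700755056000 / 362880 = 4686825.

4686825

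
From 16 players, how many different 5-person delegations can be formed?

4368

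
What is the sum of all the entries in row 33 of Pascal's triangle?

Setting x = 1 in (1+x)^33 gives Σ C(33,k) = 2^33 = 8589934592.

8589934592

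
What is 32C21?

129024480

C(32,21) = C(32,11) by symmetry.
C(32,11) = (32·31·30·29·28·27·26·25·24·23·22) / 11! = 5150244363264000 / 39916800 = 129024480.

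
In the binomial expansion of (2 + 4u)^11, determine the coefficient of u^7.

The general term is C(11,j)·(2)^j·(4u)^(11-j); the u^7 term has j = 4.
C(11,4) = 330.
Coefficient = C(11,4) · 2^4 · 4^7 = 330 · 16 · 16384 = 86507520.

86507520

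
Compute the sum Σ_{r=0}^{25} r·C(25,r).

Since r·C(25,r) = 25·C(24,r−1), the sum is 25·2^24 = 25·16777216 = 419430400.

419430400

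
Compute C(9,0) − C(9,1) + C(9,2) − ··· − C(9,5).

-56

The partial alternating sum Σ_{k=0}^{5} (−1)^k C(9,k) = (−1)^5 C(8,5) = -56.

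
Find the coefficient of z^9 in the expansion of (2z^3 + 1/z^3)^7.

General term: C(7,j)·(2z^3)^j·(1/z^3)^(7-j), with z-exponent 3j − 3(7−j) = 6j − 21.
Set 6j − 21 = 9: j = 5.
C(7,5) = 21; 2^5 = 32; 1^2 = 1.
Coefficient = 21 · 32 · 1 = 672.

672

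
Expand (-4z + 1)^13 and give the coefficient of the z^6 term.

7028736

The general term is C(13,j)·(-4z)^j·(1)^(13-j); the z^6 term has j = 6.
C(13,6) = 1716.
Coefficient = C(13,6) · (-4)^6 = 1716 · 4096 = 7028736.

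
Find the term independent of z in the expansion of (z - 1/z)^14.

-3432

General term: C(14,j)·(z)^j·(-1/z)^(14-j), with z-exponent 1j − 1(14−j) = 2j − 14.
Set 2j − 14 = 0: j = 7.
C(14,7) = 3432; 1^7 = 1; (-1)^7 = -1.
Coefficient = 3432 · 1 · (-1) = -3432.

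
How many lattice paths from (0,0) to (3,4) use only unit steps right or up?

35

Each path is a sequence of 7 steps with 3 rights: C(7,3) = 35.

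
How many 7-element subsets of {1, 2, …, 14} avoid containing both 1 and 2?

2640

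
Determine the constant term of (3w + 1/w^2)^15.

177324147

General term: C(15,j)·(3w)^j·(1/w^2)^(15-j), with w-exponent 1j − 2(15−j) = 3j − 30.
Set 3j − 30 = 0: j = 10.
C(15,10) = 3003; 3^10 = 59049; 1^5 = 1.
Coefficient = 3003 · 59049 · 1 = 177324147.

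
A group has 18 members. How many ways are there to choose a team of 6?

18564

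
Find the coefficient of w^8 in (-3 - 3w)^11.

The general term is C(11,j)·(-3)^j·(-3w)^(11-j); the w^8 term has j = 3.
C(11,3) = 165.
Coefficient = C(11,3) · (-3)^3 · (-3)^8 = 165 · (-27) · 6561 = -29229255.

-29229255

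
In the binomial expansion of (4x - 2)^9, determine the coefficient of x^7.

2359296

The general term is C(9,j)·(4x)^j·(-2)^(9-j); the x^7 term has j = 7.
C(9,7) = 36.
Coefficient = C(9,7) · 4^7 · (-2)^2 = 36 · 16384 · 4 = 2359296.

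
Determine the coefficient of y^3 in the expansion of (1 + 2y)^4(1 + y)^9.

620

Coefficient of y^3 = Σ_{j} C(4,j)·2^j·C(9,3-j)·1^(3-j) for j from 0 to 3.
= 84 + 288 + 216 + 32 = 620.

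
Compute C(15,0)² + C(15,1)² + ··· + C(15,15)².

By Vandermonde's identity, Σ C(15,j)² = C(30,15) = 155117520.

155117520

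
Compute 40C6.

3838380

C(40,6) = (40·39·38·37·36·35) / 6! = 2763633600 / 720 = 3838380.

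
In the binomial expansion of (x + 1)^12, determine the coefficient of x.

12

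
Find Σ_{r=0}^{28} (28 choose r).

268435456

The entries of row 28 sum to 2^28 = 268435456.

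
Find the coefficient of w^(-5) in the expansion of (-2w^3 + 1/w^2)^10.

-960

General term: C(10,j)·(-2w^3)^j·(1/w^2)^(10-j), with w-exponent 3j − 2(10−j) = 5j − 20.
Set 5j − 20 = -5: j = 3.
C(10,3) = 120; (-2)^3 = -8; 1^7 = 1.
Coefficient = 120 · (-8) · 1 = -960.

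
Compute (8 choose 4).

70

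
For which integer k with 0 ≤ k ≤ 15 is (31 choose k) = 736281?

6

C(31,k) increases on 0 ≤ k ≤ 15. C(31,5) = 169911 and C(31,6) = 736281, so k = 6.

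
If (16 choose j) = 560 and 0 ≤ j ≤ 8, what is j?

3

C(16,j) increases on 0 ≤ j ≤ 8. C(16,2) = 120 and C(16,3) = 560, so j = 3.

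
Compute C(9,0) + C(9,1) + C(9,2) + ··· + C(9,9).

The entries of row 9 sum to 2^9 = 512.

512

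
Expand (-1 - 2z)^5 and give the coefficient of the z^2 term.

-40

The general term is C(5,j)·(-1)^j·(-2z)^(5-j); the z^2 term has j = 3.
C(5,3) = 10.
Coefficient = C(5,3) · (-1)^3 · (-2)^2 = 10 · (-1) · 4 = -40.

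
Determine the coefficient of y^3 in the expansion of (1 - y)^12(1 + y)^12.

Coefficient of y^3 = Σ_{j} C(12,j)·(-1)^j·C(12,3-j)·1^(3-j) for j from 0 to 3.
= 220 + (-792) + 792 + (-220) = 0.

0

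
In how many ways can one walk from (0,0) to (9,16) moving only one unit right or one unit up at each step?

2042975

Each path is a sequence of 25 steps with 9 rights: C(25,9) = 2042975.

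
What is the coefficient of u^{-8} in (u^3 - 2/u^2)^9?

-4608

General term: C(9,j)·(u^3)^j·(-2/u^2)^(9-j), with u-exponent 3j − 2(9−j) = 5j − 18.
Set 5j − 18 = -8: j = 2.
C(9,2) = 36; 1^2 = 1; (-2)^7 = -128.
Coefficient = 36 · 1 · (-128) = -4608.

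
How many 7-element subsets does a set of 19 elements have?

C(19,7) = (19·18·17·16·15·14·13) / 7! = 253955520 / 5040 = 50388.

50388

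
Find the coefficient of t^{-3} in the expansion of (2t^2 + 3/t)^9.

314928

General term: C(9,j)·(2t^2)^j·(3/t)^(9-j), with t-exponent 2j − 1(9−j) = 3j − 9.
Set 3j − 9 = -3: j = 2.
C(9,2) = 36; 2^2 = 4; 3^7 = 2187.
Coefficient = 36 · 4 · 2187 = 314928.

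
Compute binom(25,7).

C(25,7) = (25·24·23·22·21·20·19) / 7! = 2422728000 / 5040 = 480700.

480700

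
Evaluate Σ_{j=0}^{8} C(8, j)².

12870

Σ C(8,j)² is the coefficient of x^8 in (1+x)^8(1+x)^8 = (1+x)^16, i.e. C(16,8) = 12870.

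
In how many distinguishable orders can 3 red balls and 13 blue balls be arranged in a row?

560

Choose positions for the red balls: C(16,3) = 560.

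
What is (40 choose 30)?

C(40,30) = C(40,10) by symmetry.
C(40,10) = (40·39·38·37·36·35·34·33·32·31) / 10! = 3075990524006400 / 3628800 = 847660528.

847660528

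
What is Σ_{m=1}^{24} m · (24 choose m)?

201326592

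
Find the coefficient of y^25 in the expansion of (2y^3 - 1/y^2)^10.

-5120

General term: C(10,j)·(2y^3)^j·(-1/y^2)^(10-j), with y-exponent 3j − 2(10−j) = 5j − 20.
Set 5j − 20 = 25: j = 9.
C(10,9) = 10; 2^9 = 512; (-1)^1 = -1.
Coefficient = 10 · 512 · (-1) = -5120.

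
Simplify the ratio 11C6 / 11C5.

1

C(n,k+1)/C(n,k) = (n−k)/(k+1) = (11−5)/(5+1) = 6/6 = 1.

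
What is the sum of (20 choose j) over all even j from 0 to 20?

524288

Half of (1+1)^20 + (1−1)^20 gives the even-index sum: 2^19 = 524288.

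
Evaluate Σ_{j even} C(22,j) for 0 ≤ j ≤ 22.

2097152

Even-j terms of row 22 sum to 2^21 = 2097152.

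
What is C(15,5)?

3003

C(15,5) = (15·14·13·12·11) / 5! = 360360 / 120 = 3003.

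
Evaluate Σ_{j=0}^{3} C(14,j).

1 + 14 + 91 + 364 = 470.

470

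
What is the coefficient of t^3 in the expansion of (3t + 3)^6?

The general term is C(6,j)·(3t)^j·(3)^(6-j); the t^3 term has j = 3.
C(6,3) = 20.
Coefficient = C(6,3) · 3^3 · 3^3 = 20 · 27 · 27 = 14580.

14580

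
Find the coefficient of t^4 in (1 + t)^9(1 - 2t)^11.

-402

Coefficient of t^4 = Σ_{j} C(9,j)·1^j·C(11,4-j)·(-2)^(4-j) for j from 0 to 4.
= 5280 + (-11880) + 7920 + (-1848) + 126 = -402.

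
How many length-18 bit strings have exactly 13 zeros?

Choose the 13 positions: C(18,13) = 8568.

8568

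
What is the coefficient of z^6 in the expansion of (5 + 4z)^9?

The general term is C(9,j)·(5)^j·(4z)^(9-j); the z^6 term has j = 3.
C(9,3) = 84.
Coefficient = C(9,3) · 5^3 · 4^6 = 84 · 125 · 4096 = 43008000.

43008000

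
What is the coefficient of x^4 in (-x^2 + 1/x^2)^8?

-56

General term: C(8,j)·(-x^2)^j·(1/x^2)^(8-j), with x-exponent 2j − 2(8−j) = 4j − 16.
Set 4j − 16 = 4: j = 5.
C(8,5) = 56; (-1)^5 = -1; 1^3 = 1.
Coefficient = 56 · (-1) · 1 = -56.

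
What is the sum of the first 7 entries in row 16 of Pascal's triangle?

14893

1 + 16 + 120 + 560 + 1820 + 4368 + 8008 = 14893.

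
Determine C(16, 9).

11440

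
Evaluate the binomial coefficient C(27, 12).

C(27,12) = (27·26·25·24·23·22·21·20·19·18·17·16) / 12! = 8326896754176000 / 479001600 = 17383860.

17383860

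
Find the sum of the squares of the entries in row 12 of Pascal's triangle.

Σ C(12,j)² is the coefficient of x^12 in (1+x)^12(1+x)^12 = (1+x)^24, i.e. C(24,12) = 2704156.

2704156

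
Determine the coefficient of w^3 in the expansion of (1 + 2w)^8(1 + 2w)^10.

6528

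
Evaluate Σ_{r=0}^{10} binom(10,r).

Setting x = 1 in (1+x)^10 gives Σ C(10,r) = 2^10 = 1024.

1024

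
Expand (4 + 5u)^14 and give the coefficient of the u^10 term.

2502500000000

The general term is C(14,j)·(4)^j·(5u)^(14-j); the u^10 term has j = 4.
C(14,4) = 1001.
Coefficient = C(14,4) · 4^4 · 5^10 = 1001 · 256 · 9765625 = 2502500000000.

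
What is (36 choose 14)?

C(36,14) = (36·35·34·33·32·31·30·29·28·27·26·25·24·23) / 14! = 330954702783344640000 / 87178291200 = 3796297200.

3796297200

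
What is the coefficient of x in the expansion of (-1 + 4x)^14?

The general term is C(14,j)·(-1)^j·(4x)^(14-j); the x^1 term has j = 13.
C(14,13) = 14.
Coefficient = C(14,13) · (-1)^13 · 4^1 = 14 · (-1) · 4 = -56.

-56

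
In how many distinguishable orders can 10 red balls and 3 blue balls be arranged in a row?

286

Choose positions for the red balls: C(13,10) = 286.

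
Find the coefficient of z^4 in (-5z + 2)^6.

The general term is C(6,j)·(-5z)^j·(2)^(6-j); the z^4 term has j = 4.
C(6,4) = 15.
Coefficient = C(6,4) · (-5)^4 · 2^2 = 15 · 625 · 4 = 37500.

37500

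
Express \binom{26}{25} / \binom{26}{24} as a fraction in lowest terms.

2/25

C(n,k+1)/C(n,k) = (n−k)/(k+1) = (26−24)/(24+1) = 2/25.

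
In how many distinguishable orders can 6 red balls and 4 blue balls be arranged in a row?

Choose positions for the red balls: C(10,6) = 210.

210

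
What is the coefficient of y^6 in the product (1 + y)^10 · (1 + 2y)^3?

Coefficient of y^6 = Σ_{j} C(10,j)·1^j·C(3,6-j)·2^(6-j) for j from 3 to 6.
= 960 + 2520 + 1512 + 210 = 5202.

5202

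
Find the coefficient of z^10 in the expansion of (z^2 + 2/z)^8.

112

General term: C(8,j)·(z^2)^j·(2/z)^(8-j), with z-exponent 2j − 1(8−j) = 3j − 8.
Set 3j − 8 = 10: j = 6.
C(8,6) = 28; 1^6 = 1; 2^2 = 4.
Coefficient = 28 · 1 · 4 = 112.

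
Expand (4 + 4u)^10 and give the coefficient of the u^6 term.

The general term is C(10,j)·(4)^j·(4u)^(10-j); the u^6 term has j = 4.
C(10,4) = 210.
Coefficient = C(10,4) · 4^4 · 4^6 = 210 · 256 · 4096 = 220200960.

220200960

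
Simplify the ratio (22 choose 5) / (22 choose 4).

18/5

C(n,k+1)/C(n,k) = (n−k)/(k+1) = (22−4)/(4+1) = 18/5.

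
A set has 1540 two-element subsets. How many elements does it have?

56

n(n−1)/2 = 1540 ⇒ n(n−1) = 3080. Since 56·55 = 3080, n = 56.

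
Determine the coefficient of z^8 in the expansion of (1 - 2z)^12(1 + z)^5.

Coefficient of z^8 = Σ_{j} C(12,j)·(-2)^j·C(5,8-j)·1^(8-j) for j from 3 to 8.
= (-1760) + 39600 + (-253440) + 591360 + (-506880) + 126720 = -4400.

-4400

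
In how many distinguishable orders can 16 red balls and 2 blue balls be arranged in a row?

153

Choose positions for the red balls: C(18,16) = 153.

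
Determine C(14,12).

C(14,12) = C(14,2) by symmetry.
C(14,2) = (14·13) / 2! = 182 / 2 = 91.

91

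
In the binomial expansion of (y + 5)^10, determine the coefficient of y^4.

3281250

The general term is C(10,j)·(y)^j·(5)^(10-j); the y^4 term has j = 4.
C(10,4) = 210.
Coefficient = C(10,4) · 5^6 = 210 · 15625 = 3281250.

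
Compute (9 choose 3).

C(9,3) = (9·8·7) / 3! = 504 / 6 = 84.

84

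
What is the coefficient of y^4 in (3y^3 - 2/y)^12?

10264320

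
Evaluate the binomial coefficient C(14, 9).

2002

C(14,9) = C(14,5) by symmetry.
C(14,5) = (14·13·12·11·10) / 5! = 240240 / 120 = 2002.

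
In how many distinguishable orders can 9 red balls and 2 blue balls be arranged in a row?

Choose positions for the red balls: C(11,9) = 55.

55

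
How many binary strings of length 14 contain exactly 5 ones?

Choose the 5 positions: C(14,5) = 2002.

2002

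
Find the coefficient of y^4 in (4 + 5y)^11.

3379200000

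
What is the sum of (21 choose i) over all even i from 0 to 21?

1048576

Even-i terms of row 21 sum to 2^20 = 1048576.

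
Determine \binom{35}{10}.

183579396

C(35,10) = (35·34·33·32·31·30·29·28·27·26) / 10! = 666172912204800 / 3628800 = 183579396.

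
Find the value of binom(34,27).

C(34,27) = C(34,7) by symmetry.
C(34,7) = (34·33·32·31·30·29·28) / 7! = 27113264640 / 5040 = 5379616.

5379616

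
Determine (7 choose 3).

35

C(7,3) = (7·6·5) / 3! = 210 / 6 = 35.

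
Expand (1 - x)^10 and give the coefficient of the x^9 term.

-10

The general term is C(10,j)·(1)^j·(-x)^(10-j); the x^9 term has j = 1.
C(10,1) = 10.
Coefficient = C(10,1) · (-1)^9 = 10 · (-1) = -10.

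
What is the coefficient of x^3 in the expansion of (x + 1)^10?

120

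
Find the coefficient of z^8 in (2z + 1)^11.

The general term is C(11,j)·(2z)^j·(1)^(11-j); the z^8 term has j = 8.
C(11,8) = 165.
Coefficient = C(11,8) · 2^8 = 165 · 256 = 42240.

42240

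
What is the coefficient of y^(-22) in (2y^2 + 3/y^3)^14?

General term: C(14,j)·(2y^2)^j·(3/y^3)^(14-j), with y-exponent 2j − 3(14−j) = 5j − 42.
Set 5j − 42 = -22: j = 4.
C(14,4) = 1001; 2^4 = 16; 3^10 = 59049.
Coefficient = 1001 · 16 · 59049 = 945728784.

945728784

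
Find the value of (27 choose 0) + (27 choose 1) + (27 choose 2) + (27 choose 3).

1 + 27 + 351 + 2925 = 3304.

3304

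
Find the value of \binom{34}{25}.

C(34,25) = C(34,9) by symmetry.
C(34,9) = (34·33·32·31·30·29·28·27·26) / 9! = 19033511777280 / 362880 = 52451256.

52451256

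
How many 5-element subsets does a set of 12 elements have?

792

C(12,5) = (12·11·10·9·8) / 5! = 95040 / 120 = 792.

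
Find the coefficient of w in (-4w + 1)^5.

-20

The general term is C(5,j)·(-4w)^j·(1)^(5-j); the w^1 term has j = 1.
C(5,1) = 5.
Coefficient = C(5,1) · (-4)^1 = 5 · (-4) = -20.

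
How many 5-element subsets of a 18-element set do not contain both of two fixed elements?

8008

All 5-subsets: C(18,5) = 8568. Those containing both fixed elements: C(16,3) = 560.
8568 − 560 = 8008.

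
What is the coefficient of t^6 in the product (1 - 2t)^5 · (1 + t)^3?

Coefficient of t^6 = Σ_{j} C(5,j)·(-2)^j·C(3,6-j)·1^(6-j) for j from 3 to 5.
= (-80) + 240 + (-96) = 64.

64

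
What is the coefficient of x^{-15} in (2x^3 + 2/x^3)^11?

General term: C(11,j)·(2x^3)^j·(2/x^3)^(11-j), with x-exponent 3j − 3(11−j) = 6j − 33.
Set 6j − 33 = -15: j = 3.
C(11,3) = 165; 2^3 = 8; 2^8 = 256.
Coefficient = 165 · 8 · 256 = 337920.

337920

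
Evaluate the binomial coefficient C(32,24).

C(32,24) = C(32,8) by symmetry.
C(32,8) = (32·31·30·29·28·27·26·25) / 8! = 424097856000 / 40320 = 10518300.

10518300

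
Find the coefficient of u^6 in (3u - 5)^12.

The general term is C(12,j)·(3u)^j·(-5)^(12-j); the u^6 term has j = 6.
C(12,6) = 924.
Coefficient = C(12,6) · 3^6 · (-5)^6 = 924 · 729 · 15625 = 10524937500.

10524937500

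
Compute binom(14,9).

2002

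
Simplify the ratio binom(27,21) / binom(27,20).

C(n,k+1)/C(n,k) = (n−k)/(k+1) = (27−20)/(20+1) = 7/21 = 1/3.

1/3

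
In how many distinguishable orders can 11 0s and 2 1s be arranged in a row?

78

Choose positions for the 0s: C(13,11) = 78.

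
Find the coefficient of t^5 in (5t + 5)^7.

1640625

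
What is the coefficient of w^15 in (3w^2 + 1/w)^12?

4330260

General term: C(12,j)·(3w^2)^j·(1/w)^(12-j), with w-exponent 2j − 1(12−j) = 3j − 12.
Set 3j − 12 = 15: j = 9.
C(12,9) = 220; 3^9 = 19683; 1^3 = 1.
Coefficient = 220 · 19683 · 1 = 4330260.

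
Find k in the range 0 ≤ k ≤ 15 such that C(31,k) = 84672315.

11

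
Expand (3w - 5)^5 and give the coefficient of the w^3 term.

The general term is C(5,j)·(3w)^j·(-5)^(5-j); the w^3 term has j = 3.
C(5,3) = 10.
Coefficient = C(5,3) · 3^3 · (-5)^2 = 10 · 27 · 25 = 6750.

6750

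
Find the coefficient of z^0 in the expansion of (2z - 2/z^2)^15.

General term: C(15,j)·(2z)^j·(-2/z^2)^(15-j), with z-exponent 1j − 2(15−j) = 3j − 30.
Set 3j − 30 = 0: j = 10.
C(15,10) = 3003; 2^10 = 1024; (-2)^5 = -32.
Coefficient = 3003 · 1024 · (-32) = -98402304.

-98402304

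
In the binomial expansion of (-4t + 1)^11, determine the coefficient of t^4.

The general term is C(11,j)·(-4t)^j·(1)^(11-j); the t^4 term has j = 4.
C(11,4) = 330.
Coefficient = C(11,4) · (-4)^4 = 330 · 256 = 84480.

84480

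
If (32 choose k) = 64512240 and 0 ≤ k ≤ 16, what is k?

10

C(32,k) increases on 0 ≤ k ≤ 16. C(32,9) = 28048800 and C(32,10) = 64512240, so k = 10.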